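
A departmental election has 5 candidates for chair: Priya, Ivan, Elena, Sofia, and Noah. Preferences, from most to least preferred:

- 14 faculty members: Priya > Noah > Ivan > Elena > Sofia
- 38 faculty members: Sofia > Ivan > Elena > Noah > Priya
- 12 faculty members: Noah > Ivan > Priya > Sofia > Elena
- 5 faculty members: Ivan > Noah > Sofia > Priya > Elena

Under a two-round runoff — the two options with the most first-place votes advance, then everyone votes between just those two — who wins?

Sofia

Round 1 first-place votes: Priya 14, Ivan 5, Elena 0, Sofia 38, Noah 12.
Sofia and Priya advance.
Runoff: Sofia is preferred to Priya by 43 voters; Priya by 26.
Sofia wins the runoff.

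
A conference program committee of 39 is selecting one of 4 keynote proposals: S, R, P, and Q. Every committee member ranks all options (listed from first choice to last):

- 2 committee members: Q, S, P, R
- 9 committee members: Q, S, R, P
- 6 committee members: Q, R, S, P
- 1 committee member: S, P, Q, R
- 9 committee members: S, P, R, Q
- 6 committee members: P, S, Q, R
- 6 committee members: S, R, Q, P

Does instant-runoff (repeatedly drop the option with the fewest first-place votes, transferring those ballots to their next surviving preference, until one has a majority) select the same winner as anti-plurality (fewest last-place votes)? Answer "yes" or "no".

Instant-runoff — R1 S 16, R 0, P 6, Q 17 (R out); R2 S 16, P 6, Q 17 (P out); R3 S 22, Q 17 (S winner). Winner: S.
Anti-plurality — last-place votes: S 0, R 9, P 21, Q 9. Winner: S.
The two methods agree.

yes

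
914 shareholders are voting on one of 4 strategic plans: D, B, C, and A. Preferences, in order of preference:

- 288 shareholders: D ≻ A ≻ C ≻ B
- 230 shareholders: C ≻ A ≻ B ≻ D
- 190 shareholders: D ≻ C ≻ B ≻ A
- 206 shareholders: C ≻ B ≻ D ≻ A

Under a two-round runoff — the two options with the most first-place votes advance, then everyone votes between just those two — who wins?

Round 1 first-place votes: D 478, B 0, C 436, A 0.
D and C advance.
Runoff: D is preferred to C by 478 voters; C by 436.
D wins the runoff.

D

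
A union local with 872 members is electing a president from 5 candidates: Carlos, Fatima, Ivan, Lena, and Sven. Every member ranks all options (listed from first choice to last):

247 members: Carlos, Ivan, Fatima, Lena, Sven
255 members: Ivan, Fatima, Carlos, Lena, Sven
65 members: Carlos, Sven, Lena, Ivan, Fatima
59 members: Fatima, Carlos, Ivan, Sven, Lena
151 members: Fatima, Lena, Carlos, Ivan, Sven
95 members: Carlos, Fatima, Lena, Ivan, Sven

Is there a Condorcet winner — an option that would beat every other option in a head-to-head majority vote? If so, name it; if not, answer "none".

none

Checking pairwise contests:
Fatima beats Carlos 465–407.
Ivan beats Fatima 567–305.
Carlos beats Ivan 617–255.
Carlos beats Lena 721–151.
Carlos beats Sven 872–0.
Every option loses at least one head-to-head, so there is no Condorcet winner.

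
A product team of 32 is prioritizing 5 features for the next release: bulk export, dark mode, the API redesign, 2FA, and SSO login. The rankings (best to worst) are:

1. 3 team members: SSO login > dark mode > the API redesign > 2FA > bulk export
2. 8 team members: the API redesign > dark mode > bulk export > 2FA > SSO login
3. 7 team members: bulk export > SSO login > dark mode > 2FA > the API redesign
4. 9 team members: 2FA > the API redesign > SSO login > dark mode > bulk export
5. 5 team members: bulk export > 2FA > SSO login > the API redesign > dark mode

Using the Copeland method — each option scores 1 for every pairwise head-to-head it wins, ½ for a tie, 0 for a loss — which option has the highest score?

bulk export: beats 2FA and SSO login; loses to dark mode and the API redesign → score 2.
dark mode: beats bulk export and 2FA; loses to the API redesign and SSO login → score 2.
the API redesign: beats bulk export, dark mode, and SSO login; loses to 2FA → score 3.
2FA: beats the API redesign and SSO login; loses to bulk export and dark mode → score 2.
SSO login: beats dark mode; loses to bulk export, the API redesign, and 2FA → score 1.
the API redesign has the best pairwise record.

the API redesign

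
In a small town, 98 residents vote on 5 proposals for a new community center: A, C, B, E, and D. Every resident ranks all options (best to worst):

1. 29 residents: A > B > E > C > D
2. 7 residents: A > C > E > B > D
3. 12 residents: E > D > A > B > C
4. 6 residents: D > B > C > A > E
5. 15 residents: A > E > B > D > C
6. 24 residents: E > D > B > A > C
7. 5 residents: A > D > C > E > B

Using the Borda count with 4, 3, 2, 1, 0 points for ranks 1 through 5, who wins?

A

A: 29·4 + 7·4 + 12·2 + 6·1 + 15·4 + 24·1 + 5·4 = 278
C: 29·1 + 7·3 + 12·0 + 6·2 + 15·0 + 24·0 + 5·2 = 72
B: 29·3 + 7·1 + 12·1 + 6·3 + 15·2 + 24·2 + 5·0 = 202
E: 29·2 + 7·2 + 12·4 + 6·0 + 15·3 + 24·4 + 5·1 = 266
D: 29·0 + 7·0 + 12·3 + 6·4 + 15·1 + 24·3 + 5·3 = 162
A has the highest Borda score (278).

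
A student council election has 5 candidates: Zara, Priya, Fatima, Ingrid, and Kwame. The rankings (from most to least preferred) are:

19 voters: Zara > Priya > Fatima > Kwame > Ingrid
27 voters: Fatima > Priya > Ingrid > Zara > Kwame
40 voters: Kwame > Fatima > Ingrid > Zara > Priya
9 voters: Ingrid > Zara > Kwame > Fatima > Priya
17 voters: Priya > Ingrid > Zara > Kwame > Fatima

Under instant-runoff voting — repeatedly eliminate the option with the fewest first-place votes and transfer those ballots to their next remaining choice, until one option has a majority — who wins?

Round 1: Zara 19, Priya 17, Fatima 27, Ingrid 9, Kwame 40. Eliminate Ingrid.
Round 2: Zara 28, Priya 17, Fatima 27, Kwame 40. Eliminate Priya.
Round 3: Zara 45, Fatima 27, Kwame 40. Eliminate Fatima.
Round 4: Zara 72, Kwame 40. Zara has a majority.

Zara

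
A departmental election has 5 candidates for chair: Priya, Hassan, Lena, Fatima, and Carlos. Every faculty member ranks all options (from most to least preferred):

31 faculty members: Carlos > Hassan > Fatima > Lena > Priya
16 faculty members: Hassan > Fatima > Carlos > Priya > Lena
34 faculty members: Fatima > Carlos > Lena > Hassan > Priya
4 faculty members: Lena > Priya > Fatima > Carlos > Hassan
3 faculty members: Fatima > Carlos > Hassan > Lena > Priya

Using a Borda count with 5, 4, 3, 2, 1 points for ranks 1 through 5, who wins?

Priya: 31·1 + 16·2 + 34·1 + 4·4 + 3·1 = 116
Hassan: 31·4 + 16·5 + 34·2 + 4·1 + 3·3 = 285
Lena: 31·2 + 16·1 + 34·3 + 4·5 + 3·2 = 206
Fatima: 31·3 + 16·4 + 34·5 + 4·3 + 3·5 = 354
Carlos: 31·5 + 16·3 + 34·4 + 4·2 + 3·4 = 359
Carlos has the highest Borda score (359).

Carlos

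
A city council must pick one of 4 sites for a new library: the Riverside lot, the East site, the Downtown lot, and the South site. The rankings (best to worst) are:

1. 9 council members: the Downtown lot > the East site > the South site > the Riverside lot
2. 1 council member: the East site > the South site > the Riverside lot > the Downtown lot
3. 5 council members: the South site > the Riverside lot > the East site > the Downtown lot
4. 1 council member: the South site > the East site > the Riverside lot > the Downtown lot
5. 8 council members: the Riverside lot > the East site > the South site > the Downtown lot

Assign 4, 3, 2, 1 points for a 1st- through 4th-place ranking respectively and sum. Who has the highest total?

the Riverside lot: 9·1 + 1·2 + 5·3 + 1·2 + 8·4 = 60
the East site: 9·3 + 1·4 + 5·2 + 1·3 + 8·3 = 68
the Downtown lot: 9·4 + 1·1 + 5·1 + 1·1 + 8·1 = 51
the South site: 9·2 + 1·3 + 5·4 + 1·4 + 8·2 = 61
the East site has the highest Borda score (68).

the East site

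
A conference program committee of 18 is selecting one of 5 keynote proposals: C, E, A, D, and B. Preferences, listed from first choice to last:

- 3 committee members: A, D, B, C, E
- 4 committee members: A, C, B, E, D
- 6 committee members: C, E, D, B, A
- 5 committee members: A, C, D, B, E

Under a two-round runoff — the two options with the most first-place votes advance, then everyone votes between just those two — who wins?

A

Round 1 first-place votes: C 6, E 0, A 12, D 0, B 0.
A and C advance.
Runoff: A is preferred to C by 12 voters; C by 6.
A wins the runoff.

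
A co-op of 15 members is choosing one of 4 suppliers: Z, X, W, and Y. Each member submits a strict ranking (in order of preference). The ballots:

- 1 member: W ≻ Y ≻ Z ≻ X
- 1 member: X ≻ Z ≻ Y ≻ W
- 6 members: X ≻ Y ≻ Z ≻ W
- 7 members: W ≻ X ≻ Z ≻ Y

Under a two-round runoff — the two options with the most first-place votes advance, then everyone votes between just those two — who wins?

W

Round 1 first-place votes: Z 0, X 7, W 8, Y 0.
W and X advance.
Runoff: W is preferred to X by 8 voters; X by 7.
W wins the runoff.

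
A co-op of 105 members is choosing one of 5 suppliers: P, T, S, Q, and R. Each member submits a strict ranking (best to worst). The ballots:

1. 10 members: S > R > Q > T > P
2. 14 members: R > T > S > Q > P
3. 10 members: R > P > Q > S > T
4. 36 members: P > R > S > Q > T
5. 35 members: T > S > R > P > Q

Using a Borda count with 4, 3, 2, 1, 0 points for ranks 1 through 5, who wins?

R

P: 10·0 + 14·0 + 10·3 + 36·4 + 35·1 = 209
T: 10·1 + 14·3 + 10·0 + 36·0 + 35·4 = 192
S: 10·4 + 14·2 + 10·1 + 36·2 + 35·3 = 255
Q: 10·2 + 14·1 + 10·2 + 36·1 + 35·0 = 90
R: 10·3 + 14·4 + 10·4 + 36·3 + 35·2 = 304
R has the highest Borda score (304).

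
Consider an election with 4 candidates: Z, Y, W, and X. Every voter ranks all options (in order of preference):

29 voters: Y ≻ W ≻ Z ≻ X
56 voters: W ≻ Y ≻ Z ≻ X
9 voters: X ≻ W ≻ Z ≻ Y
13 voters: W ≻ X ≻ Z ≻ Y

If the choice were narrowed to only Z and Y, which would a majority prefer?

Voters preferring Z to Y: 22; preferring Y to Z: 85.
Y wins the head-to-head.

Y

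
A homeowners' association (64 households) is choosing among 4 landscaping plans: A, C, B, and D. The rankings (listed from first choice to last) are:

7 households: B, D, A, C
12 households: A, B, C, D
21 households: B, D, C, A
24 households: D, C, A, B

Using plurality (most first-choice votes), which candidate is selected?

First-place votes: A 12, C 0, B 28, D 24.
B has the most first-place votes.

B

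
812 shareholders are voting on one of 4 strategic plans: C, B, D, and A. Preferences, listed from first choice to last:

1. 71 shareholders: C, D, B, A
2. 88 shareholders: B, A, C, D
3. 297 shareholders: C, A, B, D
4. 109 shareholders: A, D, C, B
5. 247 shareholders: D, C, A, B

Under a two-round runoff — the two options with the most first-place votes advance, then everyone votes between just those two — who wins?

Round 1 first-place votes: C 368, B 88, D 247, A 109.
C and D advance.
Runoff: C is preferred to D by 456 voters; D by 356.
C wins the runoff.

C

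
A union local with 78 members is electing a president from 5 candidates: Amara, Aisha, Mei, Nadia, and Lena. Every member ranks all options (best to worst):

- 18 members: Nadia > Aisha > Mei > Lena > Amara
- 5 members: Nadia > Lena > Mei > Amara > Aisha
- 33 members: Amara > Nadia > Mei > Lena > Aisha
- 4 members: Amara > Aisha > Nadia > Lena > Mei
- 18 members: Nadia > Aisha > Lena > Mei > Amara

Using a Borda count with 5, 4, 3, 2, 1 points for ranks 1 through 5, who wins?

Amara: 18·1 + 5·2 + 33·5 + 4·5 + 18·1 = 231
Aisha: 18·4 + 5·1 + 33·1 + 4·4 + 18·4 = 198
Mei: 18·3 + 5·3 + 33·3 + 4·1 + 18·2 = 208
Nadia: 18·5 + 5·5 + 33·4 + 4·3 + 18·5 = 349
Lena: 18·2 + 5·4 + 33·2 + 4·2 + 18·3 = 184
Nadia has the highest Borda score (349).

Nadia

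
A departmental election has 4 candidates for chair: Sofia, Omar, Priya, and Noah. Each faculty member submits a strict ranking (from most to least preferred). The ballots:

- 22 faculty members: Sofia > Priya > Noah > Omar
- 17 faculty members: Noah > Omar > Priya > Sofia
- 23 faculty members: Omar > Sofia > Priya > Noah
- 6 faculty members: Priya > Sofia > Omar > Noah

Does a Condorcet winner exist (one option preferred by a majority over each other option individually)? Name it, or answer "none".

Checking pairwise contests:
Omar beats Sofia 40–28.
Noah beats Omar 39–29.
Sofia beats Priya 45–23.
Sofia beats Noah 51–17.
Every option loses at least one head-to-head, so there is no Condorcet winner.

none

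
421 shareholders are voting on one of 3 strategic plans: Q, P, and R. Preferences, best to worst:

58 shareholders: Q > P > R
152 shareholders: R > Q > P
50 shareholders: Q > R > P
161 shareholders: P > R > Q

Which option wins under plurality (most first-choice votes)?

First-place votes: Q 108, P 161, R 152.
P has the most first-place votes.

P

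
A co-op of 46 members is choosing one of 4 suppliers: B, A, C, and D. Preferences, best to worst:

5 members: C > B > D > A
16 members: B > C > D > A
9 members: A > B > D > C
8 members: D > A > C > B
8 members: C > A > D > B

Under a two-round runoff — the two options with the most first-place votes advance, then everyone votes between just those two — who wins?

B

Round 1 first-place votes: B 16, A 9, C 13, D 8.
B and C advance.
Runoff: B is preferred to C by 25 voters; C by 21.
B wins the runoff.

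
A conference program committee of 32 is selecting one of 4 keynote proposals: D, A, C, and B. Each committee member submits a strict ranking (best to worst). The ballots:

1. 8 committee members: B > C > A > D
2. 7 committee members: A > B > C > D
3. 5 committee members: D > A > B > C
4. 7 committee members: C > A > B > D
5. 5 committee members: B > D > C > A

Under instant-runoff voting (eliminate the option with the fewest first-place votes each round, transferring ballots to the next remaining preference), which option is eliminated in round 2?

C

Round 1: D 5, A 7, C 7, B 13. Eliminate D.
Round 2: A 12, C 7, B 13. Eliminate C.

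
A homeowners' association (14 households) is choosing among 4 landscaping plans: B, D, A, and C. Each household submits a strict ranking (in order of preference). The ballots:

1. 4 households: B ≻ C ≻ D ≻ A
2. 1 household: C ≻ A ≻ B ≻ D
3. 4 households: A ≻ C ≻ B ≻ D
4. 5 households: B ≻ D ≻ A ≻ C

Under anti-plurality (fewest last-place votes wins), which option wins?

Last-place votes: B 0, D 5, A 4, C 5.
B is ranked last by the fewest voters, so B wins.

B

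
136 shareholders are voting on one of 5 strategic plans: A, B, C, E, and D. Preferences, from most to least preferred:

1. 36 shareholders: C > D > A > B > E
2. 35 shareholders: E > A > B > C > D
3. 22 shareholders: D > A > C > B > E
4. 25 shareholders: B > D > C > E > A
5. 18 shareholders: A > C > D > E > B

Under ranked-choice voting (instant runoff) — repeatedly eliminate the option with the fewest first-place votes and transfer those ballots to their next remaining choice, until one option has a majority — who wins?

C

Round 1: A 18, B 25, C 36, E 35, D 22. Eliminate A.
Round 2: B 25, C 54, E 35, D 22. Eliminate D.
Round 3: B 25, C 76, E 35. C has a majority.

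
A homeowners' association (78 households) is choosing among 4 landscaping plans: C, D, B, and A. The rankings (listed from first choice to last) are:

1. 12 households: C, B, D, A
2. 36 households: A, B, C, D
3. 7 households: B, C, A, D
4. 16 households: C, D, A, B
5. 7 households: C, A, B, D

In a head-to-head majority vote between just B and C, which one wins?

Voters preferring B to C: 43; preferring C to B: 35.
B wins the head-to-head.

B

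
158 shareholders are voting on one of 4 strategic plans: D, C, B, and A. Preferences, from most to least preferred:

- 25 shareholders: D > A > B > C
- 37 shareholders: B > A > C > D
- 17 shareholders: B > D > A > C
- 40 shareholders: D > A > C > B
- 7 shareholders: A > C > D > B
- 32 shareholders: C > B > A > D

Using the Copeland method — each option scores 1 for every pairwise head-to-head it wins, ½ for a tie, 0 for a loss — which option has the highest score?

D: beats C and A; loses to B → score 2.
C: ties B; loses to D and A → score 0.5.
B: beats D and A; ties C → score 2.5.
A: beats C; loses to D and B → score 1.
B has the best pairwise record.

B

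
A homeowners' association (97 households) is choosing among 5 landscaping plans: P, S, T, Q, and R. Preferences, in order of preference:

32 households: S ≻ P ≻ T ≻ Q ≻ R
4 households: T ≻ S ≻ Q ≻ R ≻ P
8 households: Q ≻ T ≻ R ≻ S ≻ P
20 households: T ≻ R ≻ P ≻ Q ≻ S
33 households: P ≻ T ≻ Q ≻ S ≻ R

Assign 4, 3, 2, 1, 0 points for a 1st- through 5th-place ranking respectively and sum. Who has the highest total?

P: 32·3 + 4·0 + 8·0 + 20·2 + 33·4 = 268
S: 32·4 + 4·3 + 8·1 + 20·0 + 33·1 = 181
T: 32·2 + 4·4 + 8·3 + 20·4 + 33·3 = 283
Q: 32·1 + 4·2 + 8·4 + 20·1 + 33·2 = 158
R: 32·0 + 4·1 + 8·2 + 20·3 + 33·0 = 80
T has the highest Borda score (283).

T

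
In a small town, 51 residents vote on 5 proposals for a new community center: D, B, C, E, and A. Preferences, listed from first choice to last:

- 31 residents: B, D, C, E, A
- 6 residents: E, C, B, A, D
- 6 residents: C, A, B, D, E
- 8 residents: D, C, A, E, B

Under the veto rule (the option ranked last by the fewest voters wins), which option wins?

Last-place votes: D 6, B 8, C 0, E 6, A 31.
C is ranked last by the fewest voters, so C wins.

C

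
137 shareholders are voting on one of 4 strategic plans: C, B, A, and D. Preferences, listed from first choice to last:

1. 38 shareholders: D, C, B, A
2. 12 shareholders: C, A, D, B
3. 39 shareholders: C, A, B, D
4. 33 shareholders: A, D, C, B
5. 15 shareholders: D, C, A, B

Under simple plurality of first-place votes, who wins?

First-place votes: C 51, B 0, A 33, D 53.
D has the most first-place votes.

D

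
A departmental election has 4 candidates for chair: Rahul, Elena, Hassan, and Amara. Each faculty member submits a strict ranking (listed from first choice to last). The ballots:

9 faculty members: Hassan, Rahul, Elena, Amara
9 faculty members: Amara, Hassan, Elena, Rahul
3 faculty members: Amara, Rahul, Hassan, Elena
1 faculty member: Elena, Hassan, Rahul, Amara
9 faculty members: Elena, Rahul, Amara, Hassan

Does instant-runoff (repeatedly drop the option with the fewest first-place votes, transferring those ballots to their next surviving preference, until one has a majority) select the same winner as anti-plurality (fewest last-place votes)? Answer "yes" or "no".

yes

Instant-runoff — R1 Rahul 0, Elena 10, Hassan 9, Amara 12 (Rahul out); R2 Elena 10, Hassan 9, Amara 12 (Hassan out); R3 Elena 19, Amara 12 (Elena winner). Winner: Elena.
Anti-plurality — last-place votes: Rahul 9, Elena 3, Hassan 9, Amara 10. Winner: Elena.
The two methods agree.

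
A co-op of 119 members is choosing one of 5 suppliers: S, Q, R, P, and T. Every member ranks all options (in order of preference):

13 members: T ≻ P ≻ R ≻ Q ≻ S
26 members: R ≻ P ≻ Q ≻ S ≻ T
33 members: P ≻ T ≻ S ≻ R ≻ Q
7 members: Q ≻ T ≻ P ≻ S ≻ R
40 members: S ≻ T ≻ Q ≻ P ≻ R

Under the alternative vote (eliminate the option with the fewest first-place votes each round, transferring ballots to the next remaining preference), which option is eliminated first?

Round 1: S 40, Q 7, R 26, P 33, T 13. Eliminate Q.

Q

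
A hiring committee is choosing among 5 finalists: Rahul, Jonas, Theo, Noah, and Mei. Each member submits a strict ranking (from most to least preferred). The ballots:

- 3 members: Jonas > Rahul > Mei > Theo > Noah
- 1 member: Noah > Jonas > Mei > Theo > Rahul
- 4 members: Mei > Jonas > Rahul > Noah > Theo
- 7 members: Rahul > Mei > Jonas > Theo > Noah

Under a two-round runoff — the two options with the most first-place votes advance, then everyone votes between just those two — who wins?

Rahul

Round 1 first-place votes: Rahul 7, Jonas 3, Theo 0, Noah 1, Mei 4.
Rahul and Mei advance.
Runoff: Rahul is preferred to Mei by 10 voters; Mei by 5.
Rahul wins the runoff.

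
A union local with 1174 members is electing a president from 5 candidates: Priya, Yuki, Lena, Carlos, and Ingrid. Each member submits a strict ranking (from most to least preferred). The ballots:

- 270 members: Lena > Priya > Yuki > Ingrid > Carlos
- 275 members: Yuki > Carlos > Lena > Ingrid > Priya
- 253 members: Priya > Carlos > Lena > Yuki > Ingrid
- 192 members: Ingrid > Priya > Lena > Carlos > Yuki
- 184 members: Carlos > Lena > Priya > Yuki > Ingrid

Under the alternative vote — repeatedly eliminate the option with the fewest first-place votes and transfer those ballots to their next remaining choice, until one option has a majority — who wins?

Lena

Round 1: Priya 253, Yuki 275, Lena 270, Carlos 184, Ingrid 192. Eliminate Carlos.
Round 2: Priya 253, Yuki 275, Lena 454, Ingrid 192. Eliminate Ingrid.
Round 3: Priya 445, Yuki 275, Lena 454. Eliminate Yuki.
Round 4: Priya 445, Lena 729. Lena has a majority.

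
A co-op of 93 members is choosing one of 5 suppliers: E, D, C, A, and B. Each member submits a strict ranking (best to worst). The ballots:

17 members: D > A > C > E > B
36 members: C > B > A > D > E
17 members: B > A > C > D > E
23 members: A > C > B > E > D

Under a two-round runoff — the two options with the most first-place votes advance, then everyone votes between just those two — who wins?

A

Round 1 first-place votes: E 0, D 17, C 36, A 23, B 17.
C and A advance.
Runoff: C is preferred to A by 36 voters; A by 57.
A wins the runoff.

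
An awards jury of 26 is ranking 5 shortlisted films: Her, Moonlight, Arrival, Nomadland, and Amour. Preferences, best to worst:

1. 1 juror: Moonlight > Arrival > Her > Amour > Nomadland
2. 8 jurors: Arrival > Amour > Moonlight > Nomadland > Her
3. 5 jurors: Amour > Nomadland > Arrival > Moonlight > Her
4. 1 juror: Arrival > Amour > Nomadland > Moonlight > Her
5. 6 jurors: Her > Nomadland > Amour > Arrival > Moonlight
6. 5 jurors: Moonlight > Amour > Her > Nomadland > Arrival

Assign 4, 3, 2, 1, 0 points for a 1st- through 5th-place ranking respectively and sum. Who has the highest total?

Her: 1·2 + 8·0 + 5·0 + 1·0 + 6·4 + 5·2 = 36
Moonlight: 1·4 + 8·2 + 5·1 + 1·1 + 6·0 + 5·4 = 46
Arrival: 1·3 + 8·4 + 5·2 + 1·4 + 6·1 + 5·0 = 55
Nomadland: 1·0 + 8·1 + 5·3 + 1·2 + 6·3 + 5·1 = 48
Amour: 1·1 + 8·3 + 5·4 + 1·3 + 6·2 + 5·3 = 75
Amour has the highest Borda score (75).

Amour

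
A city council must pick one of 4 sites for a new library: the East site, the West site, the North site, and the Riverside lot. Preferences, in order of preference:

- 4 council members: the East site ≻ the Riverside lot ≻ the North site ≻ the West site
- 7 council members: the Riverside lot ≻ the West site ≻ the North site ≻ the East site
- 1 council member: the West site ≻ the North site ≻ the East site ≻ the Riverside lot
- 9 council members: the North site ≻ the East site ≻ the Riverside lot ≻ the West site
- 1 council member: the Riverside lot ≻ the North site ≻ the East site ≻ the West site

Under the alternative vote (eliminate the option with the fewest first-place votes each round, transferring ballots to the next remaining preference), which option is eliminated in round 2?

the East site

Round 1: the East site 4, the West site 1, the North site 9, the Riverside lot 8. Eliminate the West site.
Round 2: the East site 4, the North site 10, the Riverside lot 8. Eliminate the East site.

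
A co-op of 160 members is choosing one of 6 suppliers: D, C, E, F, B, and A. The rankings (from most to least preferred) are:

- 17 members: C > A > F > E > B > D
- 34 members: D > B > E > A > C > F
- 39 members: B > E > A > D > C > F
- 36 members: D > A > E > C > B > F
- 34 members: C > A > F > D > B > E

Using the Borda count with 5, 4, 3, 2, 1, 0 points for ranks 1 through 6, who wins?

A

D: 17·0 + 34·5 + 39·2 + 36·5 + 34·2 = 496
C: 17·5 + 34·1 + 39·1 + 36·2 + 34·5 = 400
E: 17·2 + 34·3 + 39·4 + 36·3 + 34·0 = 400
F: 17·3 + 34·0 + 39·0 + 36·0 + 34·3 = 153
B: 17·1 + 34·4 + 39·5 + 36·1 + 34·1 = 418
A: 17·4 + 34·2 + 39·3 + 36·4 + 34·4 = 533
A has the highest Borda score (533).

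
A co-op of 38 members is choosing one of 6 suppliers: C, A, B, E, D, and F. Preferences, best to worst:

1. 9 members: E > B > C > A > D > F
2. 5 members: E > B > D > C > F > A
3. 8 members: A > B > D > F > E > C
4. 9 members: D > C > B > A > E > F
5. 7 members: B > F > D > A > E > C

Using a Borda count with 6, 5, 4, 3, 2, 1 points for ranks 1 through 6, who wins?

B

C: 9·4 + 5·3 + 8·1 + 9·5 + 7·1 = 111
A: 9·3 + 5·1 + 8·6 + 9·3 + 7·3 = 128
B: 9·5 + 5·5 + 8·5 + 9·4 + 7·6 = 188
E: 9·6 + 5·6 + 8·2 + 9·2 + 7·2 = 132
D: 9·2 + 5·4 + 8·4 + 9·6 + 7·4 = 152
F: 9·1 + 5·2 + 8·3 + 9·1 + 7·5 = 87
B has the highest Borda score (188).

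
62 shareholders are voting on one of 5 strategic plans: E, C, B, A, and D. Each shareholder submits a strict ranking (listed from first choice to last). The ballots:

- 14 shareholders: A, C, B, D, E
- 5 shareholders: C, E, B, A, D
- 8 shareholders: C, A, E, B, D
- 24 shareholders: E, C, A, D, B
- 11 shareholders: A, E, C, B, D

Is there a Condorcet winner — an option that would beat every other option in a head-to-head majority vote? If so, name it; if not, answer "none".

Checking pairwise contests:
A beats E 33–29.
E beats C 35–27.
E beats B 48–14.
C beats A 37–25.
E beats D 48–14.
Every option loses at least one head-to-head, so there is no Condorcet winner.

none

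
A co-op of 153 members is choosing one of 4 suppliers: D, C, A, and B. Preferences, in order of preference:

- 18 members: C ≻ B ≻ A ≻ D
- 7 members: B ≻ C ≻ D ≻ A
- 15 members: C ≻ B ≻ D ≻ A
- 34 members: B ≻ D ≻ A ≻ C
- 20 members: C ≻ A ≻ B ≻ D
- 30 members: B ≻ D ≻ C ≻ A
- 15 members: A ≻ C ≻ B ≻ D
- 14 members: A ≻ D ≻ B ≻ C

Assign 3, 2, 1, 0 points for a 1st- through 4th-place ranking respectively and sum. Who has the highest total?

B

D: 18·0 + 7·1 + 15·1 + 34·2 + 20·0 + 30·2 + 15·0 + 14·2 = 178
C: 18·3 + 7·2 + 15·3 + 34·0 + 20·3 + 30·1 + 15·2 + 14·0 = 233
A: 18·1 + 7·0 + 15·0 + 34·1 + 20·2 + 30·0 + 15·3 + 14·3 = 179
B: 18·2 + 7·3 + 15·2 + 34·3 + 20·1 + 30·3 + 15·1 + 14·1 = 328
B has the highest Borda score (328).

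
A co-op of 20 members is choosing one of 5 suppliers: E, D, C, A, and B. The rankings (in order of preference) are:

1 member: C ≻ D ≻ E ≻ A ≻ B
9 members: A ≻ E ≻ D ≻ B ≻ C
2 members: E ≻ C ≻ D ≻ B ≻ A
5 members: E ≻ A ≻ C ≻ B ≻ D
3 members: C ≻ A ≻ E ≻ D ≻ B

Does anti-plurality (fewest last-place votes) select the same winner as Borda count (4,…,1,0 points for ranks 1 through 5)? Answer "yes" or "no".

Anti-plurality — last-place votes: E 0, D 5, C 9, A 2, B 4. Winner: E.
Borda — scores: E 63, D 28, C 32, A 61, B 16. Winner: E.
The two methods agree.

yes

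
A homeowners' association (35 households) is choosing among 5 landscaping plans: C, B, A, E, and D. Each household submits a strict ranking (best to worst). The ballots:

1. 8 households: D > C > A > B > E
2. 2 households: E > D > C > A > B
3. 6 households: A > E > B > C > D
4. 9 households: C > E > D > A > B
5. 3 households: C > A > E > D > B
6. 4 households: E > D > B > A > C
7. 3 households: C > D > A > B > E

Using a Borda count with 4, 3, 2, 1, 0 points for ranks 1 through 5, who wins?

C

C: 8·3 + 2·2 + 6·1 + 9·4 + 3·4 + 4·0 + 3·4 = 94
B: 8·1 + 2·0 + 6·2 + 9·0 + 3·0 + 4·2 + 3·1 = 31
A: 8·2 + 2·1 + 6·4 + 9·1 + 3·3 + 4·1 + 3·2 = 70
E: 8·0 + 2·4 + 6·3 + 9·3 + 3·2 + 4·4 + 3·0 = 75
D: 8·4 + 2·3 + 6·0 + 9·2 + 3·1 + 4·3 + 3·3 = 80
C has the highest Borda score (94).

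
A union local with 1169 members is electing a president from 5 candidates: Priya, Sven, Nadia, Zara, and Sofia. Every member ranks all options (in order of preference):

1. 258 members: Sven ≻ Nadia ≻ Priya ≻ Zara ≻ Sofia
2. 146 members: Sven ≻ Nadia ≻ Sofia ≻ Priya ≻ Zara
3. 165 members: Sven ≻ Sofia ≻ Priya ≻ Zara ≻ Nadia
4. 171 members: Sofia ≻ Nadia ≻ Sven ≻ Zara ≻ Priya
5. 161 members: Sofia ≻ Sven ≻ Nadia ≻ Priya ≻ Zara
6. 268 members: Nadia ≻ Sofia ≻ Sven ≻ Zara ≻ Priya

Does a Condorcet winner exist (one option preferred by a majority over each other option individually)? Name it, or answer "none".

none

Checking pairwise contests:
Sven beats Priya 1169–0.
Sofia beats Sven 600–569.
Sven beats Nadia 730–439.
Priya beats Zara 730–439.
Nadia beats Sofia 672–497.
Every option loses at least one head-to-head, so there is no Condorcet winner.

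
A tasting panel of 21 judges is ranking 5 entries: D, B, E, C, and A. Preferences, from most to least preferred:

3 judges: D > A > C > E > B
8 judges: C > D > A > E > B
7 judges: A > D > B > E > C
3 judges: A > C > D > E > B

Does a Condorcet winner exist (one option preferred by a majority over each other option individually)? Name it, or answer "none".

none

Checking pairwise contests:
C beats D 11–10.
D beats B 21–0.
D beats E 21–0.
A beats C 13–8.
D beats A 11–10.
Every option loses at least one head-to-head, so there is no Condorcet winner.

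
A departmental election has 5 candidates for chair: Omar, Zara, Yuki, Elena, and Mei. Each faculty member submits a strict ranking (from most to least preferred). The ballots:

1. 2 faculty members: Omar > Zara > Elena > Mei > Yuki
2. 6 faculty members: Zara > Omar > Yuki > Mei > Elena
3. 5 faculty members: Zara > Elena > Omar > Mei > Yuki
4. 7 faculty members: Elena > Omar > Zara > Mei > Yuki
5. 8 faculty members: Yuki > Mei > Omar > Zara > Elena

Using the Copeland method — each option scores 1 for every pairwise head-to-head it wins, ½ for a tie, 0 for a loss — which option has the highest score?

Omar: beats Zara, Yuki, Elena, and Mei → score 4.
Zara: beats Yuki, Elena, and Mei; loses to Omar → score 3.
Yuki: ties Elena and Mei; loses to Omar and Zara → score 1.
Elena: ties Yuki and Mei; loses to Omar and Zara → score 1.
Mei: ties Yuki and Elena; loses to Omar and Zara → score 1.
Omar has the best pairwise record.

Omar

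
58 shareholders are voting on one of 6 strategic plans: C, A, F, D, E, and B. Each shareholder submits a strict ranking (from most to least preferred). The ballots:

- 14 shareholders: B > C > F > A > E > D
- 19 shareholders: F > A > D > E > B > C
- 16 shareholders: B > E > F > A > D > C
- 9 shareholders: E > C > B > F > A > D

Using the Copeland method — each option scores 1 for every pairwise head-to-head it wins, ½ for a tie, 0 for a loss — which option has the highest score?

C: loses to A, F, D, E, and B → score 0.
A: beats C, D, and E; loses to F and B → score 3.
F: beats C, A, D, and E; loses to B → score 4.
D: beats C; loses to A, F, E, and B → score 1.
E: beats C and D; loses to A, F, and B → score 2.
B: beats C, A, F, D, and E → score 5.
B has the best pairwise record.

B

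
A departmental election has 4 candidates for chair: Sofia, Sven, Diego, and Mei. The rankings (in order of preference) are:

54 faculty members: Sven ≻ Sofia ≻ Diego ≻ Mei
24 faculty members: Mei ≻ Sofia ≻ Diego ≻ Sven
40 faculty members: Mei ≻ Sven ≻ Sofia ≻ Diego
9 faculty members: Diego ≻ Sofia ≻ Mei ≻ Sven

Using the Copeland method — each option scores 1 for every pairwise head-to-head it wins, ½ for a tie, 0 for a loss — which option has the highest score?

Sofia: beats Diego; loses to Sven and Mei → score 1.
Sven: beats Sofia and Diego; loses to Mei → score 2.
Diego: loses to Sofia, Sven, and Mei → score 0.
Mei: beats Sofia, Sven, and Diego → score 3.
Mei has the best pairwise record.

Mei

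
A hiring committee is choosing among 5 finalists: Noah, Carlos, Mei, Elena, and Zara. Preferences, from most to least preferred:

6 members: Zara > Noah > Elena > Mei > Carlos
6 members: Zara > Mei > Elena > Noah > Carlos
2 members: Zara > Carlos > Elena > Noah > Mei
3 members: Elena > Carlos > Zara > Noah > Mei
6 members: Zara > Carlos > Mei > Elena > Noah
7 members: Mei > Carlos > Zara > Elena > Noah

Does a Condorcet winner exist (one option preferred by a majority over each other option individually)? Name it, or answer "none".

Zara vs Noah: 30–0 for Zara.
Zara vs Carlos: 20–10 for Zara.
Zara vs Mei: 23–7 for Zara.
Zara vs Elena: 27–3 for Zara.
Zara beats every other option head-to-head.

Zara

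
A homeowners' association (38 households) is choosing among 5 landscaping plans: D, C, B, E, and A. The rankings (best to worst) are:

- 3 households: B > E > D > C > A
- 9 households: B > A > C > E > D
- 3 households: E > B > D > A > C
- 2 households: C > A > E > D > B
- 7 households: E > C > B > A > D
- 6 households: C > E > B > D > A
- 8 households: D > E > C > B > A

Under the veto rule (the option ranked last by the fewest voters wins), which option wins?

Last-place votes: D 16, C 3, B 2, E 0, A 17.
E is ranked last by the fewest voters, so E wins.

E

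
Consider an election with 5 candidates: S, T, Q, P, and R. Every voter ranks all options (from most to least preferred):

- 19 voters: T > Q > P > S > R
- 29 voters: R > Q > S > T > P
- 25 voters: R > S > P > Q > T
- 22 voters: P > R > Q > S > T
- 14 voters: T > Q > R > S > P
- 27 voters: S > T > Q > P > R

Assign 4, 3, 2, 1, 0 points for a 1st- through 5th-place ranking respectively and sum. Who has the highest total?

S: 19·1 + 29·2 + 25·3 + 22·1 + 14·1 + 27·4 = 296
T: 19·4 + 29·1 + 25·0 + 22·0 + 14·4 + 27·3 = 242
Q: 19·3 + 29·3 + 25·1 + 22·2 + 14·3 + 27·2 = 309
P: 19·2 + 29·0 + 25·2 + 22·4 + 14·0 + 27·1 = 203
R: 19·0 + 29·4 + 25·4 + 22·3 + 14·2 + 27·0 = 310
R has the highest Borda score (310).

R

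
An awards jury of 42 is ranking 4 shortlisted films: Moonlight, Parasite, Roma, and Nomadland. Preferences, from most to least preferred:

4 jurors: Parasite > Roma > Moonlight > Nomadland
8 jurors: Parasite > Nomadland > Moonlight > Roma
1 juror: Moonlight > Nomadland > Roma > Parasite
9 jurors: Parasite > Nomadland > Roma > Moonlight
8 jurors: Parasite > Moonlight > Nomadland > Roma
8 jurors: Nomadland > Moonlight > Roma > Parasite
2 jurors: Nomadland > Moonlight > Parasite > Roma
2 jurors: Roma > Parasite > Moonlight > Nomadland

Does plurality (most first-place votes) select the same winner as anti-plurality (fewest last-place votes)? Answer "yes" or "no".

Plurality — first-place votes: Moonlight 1, Parasite 29, Roma 2, Nomadland 10. Winner: Parasite.
Anti-plurality — last-place votes: Moonlight 9, Parasite 9, Roma 18, Nomadland 6. Winner: Nomadland.
The two methods disagree.

no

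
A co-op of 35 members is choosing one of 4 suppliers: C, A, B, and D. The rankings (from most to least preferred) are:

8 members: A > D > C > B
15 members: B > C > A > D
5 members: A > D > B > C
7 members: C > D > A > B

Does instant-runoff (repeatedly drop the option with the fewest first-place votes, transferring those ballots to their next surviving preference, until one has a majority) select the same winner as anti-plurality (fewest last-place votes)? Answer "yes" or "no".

Instant-runoff — R1 C 7, A 13, B 15, D 0 (D out); R2 C 7, A 13, B 15 (C out); R3 A 20, B 15 (A winner). Winner: A.
Anti-plurality — last-place votes: C 5, A 0, B 15, D 15. Winner: A.
The two methods agree.

yes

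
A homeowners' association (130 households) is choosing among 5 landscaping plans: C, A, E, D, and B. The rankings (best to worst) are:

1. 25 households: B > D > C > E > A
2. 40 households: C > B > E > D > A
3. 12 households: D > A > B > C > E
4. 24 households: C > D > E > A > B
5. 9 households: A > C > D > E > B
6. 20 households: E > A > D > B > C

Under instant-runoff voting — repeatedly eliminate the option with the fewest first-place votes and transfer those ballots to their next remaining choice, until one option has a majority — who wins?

C

Round 1: C 64, A 9, E 20, D 12, B 25. Eliminate A.
Round 2: C 73, E 20, D 12, B 25. C has a majority.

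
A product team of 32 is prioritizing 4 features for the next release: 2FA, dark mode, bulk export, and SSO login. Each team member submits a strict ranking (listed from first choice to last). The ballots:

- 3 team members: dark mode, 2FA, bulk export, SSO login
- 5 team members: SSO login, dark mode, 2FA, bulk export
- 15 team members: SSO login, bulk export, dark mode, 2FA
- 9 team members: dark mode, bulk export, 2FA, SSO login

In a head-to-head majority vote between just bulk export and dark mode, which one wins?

Voters preferring bulk export to dark mode: 15; preferring dark mode to bulk export: 17.
dark mode wins the head-to-head.

dark mode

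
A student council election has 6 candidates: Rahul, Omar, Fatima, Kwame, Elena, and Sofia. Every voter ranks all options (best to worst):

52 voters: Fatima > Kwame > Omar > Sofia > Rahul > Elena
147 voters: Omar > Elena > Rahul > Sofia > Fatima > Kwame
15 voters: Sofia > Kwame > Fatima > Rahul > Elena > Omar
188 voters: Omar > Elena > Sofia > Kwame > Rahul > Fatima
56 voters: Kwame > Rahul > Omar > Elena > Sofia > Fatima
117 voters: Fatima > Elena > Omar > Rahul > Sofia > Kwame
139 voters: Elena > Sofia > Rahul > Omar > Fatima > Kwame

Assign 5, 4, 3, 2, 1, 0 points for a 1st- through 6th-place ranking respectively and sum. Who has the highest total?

Elena

Rahul: 52·1 + 147·3 + 15·2 + 188·1 + 56·4 + 117·2 + 139·3 = 1586
Omar: 52·3 + 147·5 + 15·0 + 188·5 + 56·3 + 117·3 + 139·2 = 2628
Fatima: 52·5 + 147·1 + 15·3 + 188·0 + 56·0 + 117·5 + 139·1 = 1176
Kwame: 52·4 + 147·0 + 15·4 + 188·2 + 56·5 + 117·0 + 139·0 = 924
Elena: 52·0 + 147·4 + 15·1 + 188·4 + 56·2 + 117·4 + 139·5 = 2630
Sofia: 52·2 + 147·2 + 15·5 + 188·3 + 56·1 + 117·1 + 139·4 = 1766
Elena has the highest Borda score (2630).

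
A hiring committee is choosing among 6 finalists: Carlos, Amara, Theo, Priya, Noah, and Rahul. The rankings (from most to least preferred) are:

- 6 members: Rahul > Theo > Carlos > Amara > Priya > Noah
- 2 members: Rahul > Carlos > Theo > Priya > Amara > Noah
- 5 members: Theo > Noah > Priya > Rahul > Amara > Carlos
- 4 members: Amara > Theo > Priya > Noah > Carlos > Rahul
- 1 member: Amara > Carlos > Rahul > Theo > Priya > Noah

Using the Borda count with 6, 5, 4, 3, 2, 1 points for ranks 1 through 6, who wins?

Theo

Carlos: 6·4 + 2·5 + 5·1 + 4·2 + 1·5 = 52
Amara: 6·3 + 2·2 + 5·2 + 4·6 + 1·6 = 62
Theo: 6·5 + 2·4 + 5·6 + 4·5 + 1·3 = 91
Priya: 6·2 + 2·3 + 5·4 + 4·4 + 1·2 = 56
Noah: 6·1 + 2·1 + 5·5 + 4·3 + 1·1 = 46
Rahul: 6·6 + 2·6 + 5·3 + 4·1 + 1·4 = 71
Theo has the highest Borda score (91).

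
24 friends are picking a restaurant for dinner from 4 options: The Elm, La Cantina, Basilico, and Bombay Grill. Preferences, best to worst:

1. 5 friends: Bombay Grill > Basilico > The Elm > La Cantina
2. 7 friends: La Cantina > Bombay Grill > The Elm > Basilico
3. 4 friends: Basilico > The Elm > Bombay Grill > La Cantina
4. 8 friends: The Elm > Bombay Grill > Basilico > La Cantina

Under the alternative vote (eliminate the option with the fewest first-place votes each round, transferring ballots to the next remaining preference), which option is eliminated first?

Round 1: The Elm 8, La Cantina 7, Basilico 4, Bombay Grill 5. Eliminate Basilico.

Basilico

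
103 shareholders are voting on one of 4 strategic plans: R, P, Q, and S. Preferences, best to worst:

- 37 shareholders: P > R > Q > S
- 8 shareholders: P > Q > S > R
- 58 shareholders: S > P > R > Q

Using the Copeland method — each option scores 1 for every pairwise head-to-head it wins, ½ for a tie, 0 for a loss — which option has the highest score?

S

R: beats Q; loses to P and S → score 1.
P: beats R and Q; loses to S → score 2.
Q: loses to R, P, and S → score 0.
S: beats R, P, and Q → score 3.
S has the best pairwise record.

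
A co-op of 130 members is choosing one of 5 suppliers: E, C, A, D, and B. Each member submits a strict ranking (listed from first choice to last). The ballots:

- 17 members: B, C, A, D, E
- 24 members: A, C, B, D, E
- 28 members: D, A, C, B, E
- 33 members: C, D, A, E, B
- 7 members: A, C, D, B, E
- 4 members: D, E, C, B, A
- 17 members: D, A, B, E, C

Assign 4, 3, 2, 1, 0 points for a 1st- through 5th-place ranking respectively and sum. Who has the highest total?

A

E: 17·0 + 24·0 + 28·0 + 33·1 + 7·0 + 4·3 + 17·1 = 62
C: 17·3 + 24·3 + 28·2 + 33·4 + 7·3 + 4·2 + 17·0 = 340
A: 17·2 + 24·4 + 28·3 + 33·2 + 7·4 + 4·0 + 17·3 = 359
D: 17·1 + 24·1 + 28·4 + 33·3 + 7·2 + 4·4 + 17·4 = 350
B: 17·4 + 24·2 + 28·1 + 33·0 + 7·1 + 4·1 + 17·2 = 189
A has the highest Borda score (359).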